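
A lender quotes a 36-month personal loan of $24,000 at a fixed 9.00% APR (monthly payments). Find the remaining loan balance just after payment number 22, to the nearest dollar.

$10,107

With monthly rate i = 9%/12 = 0.0075000, the balance after k of n payments is P · [(1+i)^n − (1+i)^k] / [(1+i)^n − 1].
(1+0.0075000)^36 = 1.30864537 and (1+0.0075000)^22 = 1.17866722, so the balance is 24,000 × (1.30864537 − 1.17866722) / (1.30864537 − 1) = $10,106.99.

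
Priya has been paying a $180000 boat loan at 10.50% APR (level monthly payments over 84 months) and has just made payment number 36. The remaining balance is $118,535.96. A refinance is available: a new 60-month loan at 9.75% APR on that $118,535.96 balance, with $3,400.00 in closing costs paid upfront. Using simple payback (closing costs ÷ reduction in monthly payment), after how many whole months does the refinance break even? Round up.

Current payment = 180,000 × 10.5%/12 / (1 − (1+0.0087500)^−84) = $3,034.92.
Refinanced payment = 118,535.96 × 0.0081250 / (1 − (1+0.0081250)^−60) = $2,503.98.
Monthly savings = $3,034.92 − $2,503.98 = $530.94.
Break-even = $3,400.00 / $530.94 = 6.40 → 7 months.

7 months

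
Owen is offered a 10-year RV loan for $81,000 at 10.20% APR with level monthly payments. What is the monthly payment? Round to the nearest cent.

$1,079.41

At 10.20% the monthly rate is 0.0085000, so the payment is 81,000 × 0.0085000 / (1 − 1.0085000^−120) = $1,079.41.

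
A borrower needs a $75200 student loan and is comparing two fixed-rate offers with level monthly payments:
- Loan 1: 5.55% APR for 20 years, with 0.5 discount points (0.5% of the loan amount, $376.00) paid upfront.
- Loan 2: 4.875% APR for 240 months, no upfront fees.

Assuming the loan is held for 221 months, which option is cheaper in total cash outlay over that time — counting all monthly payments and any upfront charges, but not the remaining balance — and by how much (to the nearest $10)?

Loan 1: at 5.55% the monthly rate is 0.0046250, so the payment is 75,200 × 0.0046250 / (1 − 1.0046250^−240) = $519.42.
Loan 2: monthly rate = 4.875%/12 = 0.0040625; payment = 75,200 × 0.0040625 / (1 − (1+0.0040625)^−240) = $491.11.
Over 221 months: Loan 1 costs 221 × $519.42 + $376.00 = $115,167.82; Loan 2 costs 221 × $491.11 = $108,535.31.
Loan 2 is cheaper by $115,167.82 − $108,535.31 = $6,632.51.

Loan 2 by $6,630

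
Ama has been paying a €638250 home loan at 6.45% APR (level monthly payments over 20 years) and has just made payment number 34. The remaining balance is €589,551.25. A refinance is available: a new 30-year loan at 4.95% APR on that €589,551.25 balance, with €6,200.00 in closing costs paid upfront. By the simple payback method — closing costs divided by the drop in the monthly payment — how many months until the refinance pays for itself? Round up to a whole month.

4 months

Current payment = 638,250 × 6.45%/12 / (1 − (1+0.0053750)^−240) = €4,739.85.
Refinanced payment = 589,551.25 × 0.0041250 / (1 − (1+0.0041250)^−360) = €3,146.85.
Monthly savings = €4,739.85 − €3,146.85 = €1,593.00.
Break-even = €6,200.00 / €1,593.00 = 3.89 → 4 months.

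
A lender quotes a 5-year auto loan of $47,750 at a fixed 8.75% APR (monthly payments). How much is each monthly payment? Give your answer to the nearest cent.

At 8.75% the monthly rate is 0.0072917, so the payment is 47,750 × 0.0072917 / (1 − 1.0072917^−60) = $985.43.

$985.43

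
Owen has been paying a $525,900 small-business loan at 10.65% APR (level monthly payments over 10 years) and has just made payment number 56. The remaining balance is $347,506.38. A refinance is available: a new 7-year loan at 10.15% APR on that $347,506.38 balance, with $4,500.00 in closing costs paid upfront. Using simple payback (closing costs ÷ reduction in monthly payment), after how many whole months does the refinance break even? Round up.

Current payment = 525,900 × 10.65%/12 / (1 − (1+0.0088750)^−120) = $7,140.47.
Refinanced payment = 347,506.38 × 0.0084583 / (1 − (1+0.0084583)^−84) = $5,795.99.
Monthly savings = $7,140.47 − $5,795.99 = $1,344.48.
Break-even = $4,500.00 / $1,344.48 = 3.35 → 4 months.

4 months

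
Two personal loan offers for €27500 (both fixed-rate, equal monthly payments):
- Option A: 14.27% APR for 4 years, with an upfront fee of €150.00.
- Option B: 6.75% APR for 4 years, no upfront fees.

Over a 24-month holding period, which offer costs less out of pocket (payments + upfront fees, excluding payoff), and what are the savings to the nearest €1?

Option B by €2,547

Option A: at 14.27% the monthly rate is 0.0118917, so the payment is 27,500 × 0.0118917 / (1 − 1.0118917^−48) = €755.21.
Option B: monthly rate = 6.75%/12 = 0.0056250; payment = 27,500 × 0.0056250 / (1 − (1+0.0056250)^−48) = €655.34.
Over 24 months: Option A costs 24 × €755.21 + €150.00 = €18,275.04; Option B costs 24 × €655.34 = €15,728.16.
Option B is cheaper by €18,275.04 − €15,728.16 = €2,546.88.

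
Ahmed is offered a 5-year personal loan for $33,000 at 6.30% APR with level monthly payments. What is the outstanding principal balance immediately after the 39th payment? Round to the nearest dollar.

$12,746

With monthly rate i = 6.3%/12 = 0.0052500, the balance after k of n payments is P · [(1+i)^n − (1+i)^k] / [(1+i)^n − 1].
(1+0.0052500)^60 = 1.36913069 and (1+0.0052500)^39 = 1.22656111, so the balance is 33,000 × (1.36913069 − 1.22656111) / (1.36913069 − 1) = $12,745.61.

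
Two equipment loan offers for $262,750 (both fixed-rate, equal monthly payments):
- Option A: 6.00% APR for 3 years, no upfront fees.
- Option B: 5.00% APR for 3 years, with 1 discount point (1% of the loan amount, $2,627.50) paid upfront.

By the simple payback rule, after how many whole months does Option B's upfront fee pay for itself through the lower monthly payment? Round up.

Option A: monthly rate = 6%/12 = 0.0050000; payment = 262,750 × 0.0050000 / (1 − (1+0.0050000)^−36) = $7,993.36.
Option B: at 5.00% the monthly rate is 0.0041667, so the payment is 262,750 × 0.0041667 / (1 − 1.0041667^−36) = $7,874.85.
Monthly savings = $7,993.36 − $7,874.85 = $118.51.
Break-even = $2,627.50 / $118.51 = 22.17 → 23 months.

23 months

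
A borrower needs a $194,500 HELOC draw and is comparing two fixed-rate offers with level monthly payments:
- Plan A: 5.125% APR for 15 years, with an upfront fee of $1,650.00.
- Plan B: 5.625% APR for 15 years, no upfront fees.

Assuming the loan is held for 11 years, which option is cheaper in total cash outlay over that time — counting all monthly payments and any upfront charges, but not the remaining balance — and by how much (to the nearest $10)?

Plan A: monthly rate = 5.125%/12 = 0.0042708; payment = 194,500 × 0.0042708 / (1 − (1+0.0042708)^−180) = $1,550.79.
Plan B: at 5.625% the monthly rate is 0.0046875, so the payment is 194,500 × 0.0046875 / (1 − 1.0046875^−180) = $1,602.16.
Over 132 months: Plan A costs 132 × $1,550.79 + $1,650.00 = $206,354.28; Plan B costs 132 × $1,602.16 = $211,485.12.
Plan A is cheaper by $211,485.12 − $206,354.28 = $5,130.84.

Plan A by $5,130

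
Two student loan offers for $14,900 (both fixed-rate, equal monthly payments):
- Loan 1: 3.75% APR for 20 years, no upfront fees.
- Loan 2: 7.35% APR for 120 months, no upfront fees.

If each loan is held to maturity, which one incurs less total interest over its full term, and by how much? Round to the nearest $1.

Loan 2 by $118

Loan 1: at 3.75% the monthly rate is 0.0031250, so the payment is 14,900 × 0.0031250 / (1 − 1.0031250^−240) = $88.34.
Total interest on Loan 1 = 240 × $88.34 − $14,900 = $6,301.60.
Loan 2: monthly rate = 7.35%/12 = 0.0061250; payment = 14,900 × 0.0061250 / (1 − (1+0.0061250)^−120) = $175.70.
Total interest on Loan 2 = 120 × $175.70 − $14,900 = $6,184.00.
Loan 2 is lower by $117.60.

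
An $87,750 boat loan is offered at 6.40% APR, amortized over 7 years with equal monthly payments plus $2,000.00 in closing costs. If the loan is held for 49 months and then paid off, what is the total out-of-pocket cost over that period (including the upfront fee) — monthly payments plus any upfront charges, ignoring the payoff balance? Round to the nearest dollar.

Monthly rate = 6.4%/12 = 0.0053333; payment = 87,750 × 0.0053333 / (1 − (1+0.0053333)^−84) = $1,298.79.
Total outlay = 49 × $1,298.79 + $2,000.00 = $65,640.71.

$65,641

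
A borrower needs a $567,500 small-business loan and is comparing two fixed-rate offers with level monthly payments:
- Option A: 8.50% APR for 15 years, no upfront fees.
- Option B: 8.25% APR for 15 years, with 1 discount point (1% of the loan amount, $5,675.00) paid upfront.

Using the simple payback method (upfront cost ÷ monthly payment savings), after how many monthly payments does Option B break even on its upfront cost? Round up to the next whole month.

69 months

Option A: monthly rate = 8.5%/12 = 0.0070833; payment = 567,500 × 0.0070833 / (1 − (1+0.0070833)^−180) = $5,588.40.
Option B: monthly rate = 8.25%/12 = 0.0068750; payment = 567,500 × 0.0068750 / (1 − (1+0.0068750)^−180) = $5,505.55.
Monthly savings = $5,588.40 − $5,505.55 = $82.85.
Break-even = $5,675.00 / $82.85 = 68.50 → 69 months.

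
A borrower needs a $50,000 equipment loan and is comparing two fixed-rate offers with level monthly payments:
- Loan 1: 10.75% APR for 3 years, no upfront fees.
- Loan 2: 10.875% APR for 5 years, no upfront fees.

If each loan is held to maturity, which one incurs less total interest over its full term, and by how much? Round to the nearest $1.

Loan 1 by $6,324

Loan 1: at 10.75% the monthly rate is 0.0089583, so the payment is 50,000 × 0.0089583 / (1 − 1.0089583^−36) = $1,631.02.
Total interest on Loan 1 = 36 × $1,631.02 − $50,000 = $8,716.72.
Loan 2: at 10.875% the monthly rate is 0.0090625, so the payment is 50,000 × 0.0090625 / (1 − 1.0090625^−60) = $1,084.01.
Total interest on Loan 2 = 60 × $1,084.01 − $50,000 = $15,040.60.
Loan 1 is lower by $6,323.88.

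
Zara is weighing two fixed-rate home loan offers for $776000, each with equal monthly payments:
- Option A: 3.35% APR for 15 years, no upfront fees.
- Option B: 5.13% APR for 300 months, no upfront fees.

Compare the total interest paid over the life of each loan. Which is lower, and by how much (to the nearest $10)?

Option A: monthly rate = 3.35%/12 = 0.0027917; payment = 776,000 × 0.0027917 / (1 − (1+0.0027917)^−180) = $5,490.50.
Total interest on Option A = 180 × $5,490.50 − $776,000 = $212,290.00.
Option B: at 5.13% the monthly rate is 0.0042750, so the payment is 776,000 × 0.0042750 / (1 − 1.0042750^−300) = $4,595.39.
Total interest on Option B = 300 × $4,595.39 − $776,000 = $602,617.00.
Option A is lower by $390,327.00.

Option A by $390,330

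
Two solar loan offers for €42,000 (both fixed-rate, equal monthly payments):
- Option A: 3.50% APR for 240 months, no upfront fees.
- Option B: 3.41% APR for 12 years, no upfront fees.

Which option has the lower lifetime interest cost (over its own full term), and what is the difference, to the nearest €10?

Option B by €7,220

Option A: at 3.50% the monthly rate is 0.0029167, so the payment is 42,000 × 0.0029167 / (1 − 1.0029167^−240) = €243.58.
Total interest on Option A = 240 × €243.58 − €42,000 = €16,459.20.
Option B: monthly rate = 3.41%/12 = 0.0028417; payment = 42,000 × 0.0028417 / (1 − (1+0.0028417)^−144) = €355.81.
Total interest on Option B = 144 × €355.81 − €42,000 = €9,236.64.
Option B is lower by €7,222.56.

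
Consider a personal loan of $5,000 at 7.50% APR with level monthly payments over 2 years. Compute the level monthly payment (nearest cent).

At 7.50% the monthly rate is 0.0062500, so the payment is 5,000 × 0.0062500 / (1 − 1.0062500^−24) = $225.00.

$225.00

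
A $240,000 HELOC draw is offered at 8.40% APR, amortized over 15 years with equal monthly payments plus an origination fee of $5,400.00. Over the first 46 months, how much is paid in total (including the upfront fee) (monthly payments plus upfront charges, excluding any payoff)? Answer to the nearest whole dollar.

$113,469

At 8.40% the monthly rate is 0.0070000, so the payment is 240,000 × 0.0070000 / (1 − 1.0070000^−180) = $2,349.33.
Total outlay = 46 × $2,349.33 + $5,400.00 = $113,469.18.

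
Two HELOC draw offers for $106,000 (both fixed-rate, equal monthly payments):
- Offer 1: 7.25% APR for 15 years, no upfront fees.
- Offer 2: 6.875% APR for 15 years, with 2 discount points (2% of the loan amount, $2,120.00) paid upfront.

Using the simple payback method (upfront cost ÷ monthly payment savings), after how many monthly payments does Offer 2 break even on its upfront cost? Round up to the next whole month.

96 months

Offer 1: at 7.25% the monthly rate is 0.0060417, so the payment is 106,000 × 0.0060417 / (1 − 1.0060417^−180) = $967.63.
Offer 2: at 6.875% the monthly rate is 0.0057292, so the payment is 106,000 × 0.0057292 / (1 − 1.0057292^−180) = $945.37.
Monthly savings = $967.63 − $945.37 = $22.26.
Break-even = $2,120.00 / $22.26 = 95.24 → 96 months.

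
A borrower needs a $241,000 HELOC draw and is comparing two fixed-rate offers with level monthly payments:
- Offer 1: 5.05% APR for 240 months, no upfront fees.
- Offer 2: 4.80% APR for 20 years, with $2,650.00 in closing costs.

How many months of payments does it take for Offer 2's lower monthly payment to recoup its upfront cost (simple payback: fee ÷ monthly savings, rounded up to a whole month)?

80 months

Offer 1: at 5.05% the monthly rate is 0.0042083, so the payment is 241,000 × 0.0042083 / (1 − 1.0042083^−240) = $1,597.16.
Offer 2: monthly rate = 4.8%/12 = 0.0040000; payment = 241,000 × 0.0040000 / (1 − (1+0.0040000)^−240) = $1,563.99.
Monthly savings = $1,597.16 − $1,563.99 = $33.17.
Break-even = $2,650.00 / $33.17 = 79.89 → 80 months.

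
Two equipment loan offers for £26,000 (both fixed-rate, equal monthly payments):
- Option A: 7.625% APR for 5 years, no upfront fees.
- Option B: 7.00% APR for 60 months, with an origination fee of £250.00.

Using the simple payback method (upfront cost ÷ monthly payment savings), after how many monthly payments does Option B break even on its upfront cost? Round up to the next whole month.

33 months

Option A: monthly rate = 7.625%/12 = 0.0063542; payment = 26,000 × 0.0063542 / (1 − (1+0.0063542)^−60) = £522.53.
Option B: monthly rate = 7%/12 = 0.0058333; payment = 26,000 × 0.0058333 / (1 − (1+0.0058333)^−60) = £514.83.
Monthly savings = £522.53 − £514.83 = £7.70.
Break-even = £250.00 / £7.70 = 32.47 → 33 months.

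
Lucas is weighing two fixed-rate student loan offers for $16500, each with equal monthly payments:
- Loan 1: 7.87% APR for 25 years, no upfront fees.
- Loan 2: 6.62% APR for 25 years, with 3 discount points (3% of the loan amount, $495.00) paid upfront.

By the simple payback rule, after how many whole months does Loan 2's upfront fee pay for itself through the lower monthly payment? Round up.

Loan 1: at 7.87% the monthly rate is 0.0065583, so the payment is 16,500 × 0.0065583 / (1 − 1.0065583^−300) = $125.93.
Loan 2: monthly rate = 6.62%/12 = 0.0055167; payment = 16,500 × 0.0055167 / (1 − (1+0.0055167)^−300) = $112.65.
Monthly savings = $125.93 − $112.65 = $13.28.
Break-even = $495.00 / $13.28 = 37.27 → 38 months.

38 months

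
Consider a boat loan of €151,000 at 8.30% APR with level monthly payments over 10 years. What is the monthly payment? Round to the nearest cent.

€1,856.07

Monthly rate = 8.3%/12 = 0.0069167; payment = 151,000 × 0.0069167 / (1 − (1+0.0069167)^−120) = €1,856.07.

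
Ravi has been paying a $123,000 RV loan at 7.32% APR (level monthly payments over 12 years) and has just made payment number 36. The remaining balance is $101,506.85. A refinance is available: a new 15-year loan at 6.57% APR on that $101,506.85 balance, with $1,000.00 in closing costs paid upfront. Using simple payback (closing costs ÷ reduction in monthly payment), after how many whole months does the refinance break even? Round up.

3 months

Current payment = 123,000 × 7.32%/12 / (1 − (1+0.0061000)^−144) = $1,285.99.
Refinanced payment = 101,506.85 × 0.0054750 / (1 − (1+0.0054750)^−180) = $888.14.
Monthly savings = $1,285.99 − $888.14 = $397.85.
Break-even = $1,000.00 / $397.85 = 2.51 → 3 months.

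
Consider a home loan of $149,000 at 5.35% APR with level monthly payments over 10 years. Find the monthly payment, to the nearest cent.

At 5.35% the monthly rate is 0.0044583, so the payment is 149,000 × 0.0044583 / (1 − 1.0044583^−120) = $1,605.99.

$1,605.99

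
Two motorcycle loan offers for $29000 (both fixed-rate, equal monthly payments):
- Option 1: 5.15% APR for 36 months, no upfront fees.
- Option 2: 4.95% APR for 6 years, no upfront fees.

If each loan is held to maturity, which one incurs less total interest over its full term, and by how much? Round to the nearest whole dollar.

Option 1 by $2,219

Option 1: at 5.15% the monthly rate is 0.0042917, so the payment is 29,000 × 0.0042917 / (1 − 1.0042917^−36) = $871.11.
Total interest on Option 1 = 36 × $871.11 − $29,000 = $2,359.96.
Option 2: monthly rate = 4.95%/12 = 0.0041250; payment = 29,000 × 0.0041250 / (1 − (1+0.0041250)^−72) = $466.37.
Total interest on Option 2 = 72 × $466.37 − $29,000 = $4,578.64.
Option 1 is lower by $2,218.68.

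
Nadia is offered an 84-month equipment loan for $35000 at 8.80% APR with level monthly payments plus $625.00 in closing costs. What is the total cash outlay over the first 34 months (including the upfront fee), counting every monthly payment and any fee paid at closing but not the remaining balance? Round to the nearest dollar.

At 8.80% the monthly rate is 0.0073333, so the payment is 35,000 × 0.0073333 / (1 − 1.0073333^−84) = $559.57.
Total outlay = 34 × $559.57 + $625.00 = $19,650.38.

$19,650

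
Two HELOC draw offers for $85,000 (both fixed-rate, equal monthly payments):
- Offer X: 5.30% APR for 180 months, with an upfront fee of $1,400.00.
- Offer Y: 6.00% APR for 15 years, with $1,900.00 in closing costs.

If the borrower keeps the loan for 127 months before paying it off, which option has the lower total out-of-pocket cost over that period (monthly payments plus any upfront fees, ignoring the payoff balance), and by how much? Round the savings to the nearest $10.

Offer X: monthly rate = 5.3%/12 = 0.0044167; payment = 85,000 × 0.0044167 / (1 − (1+0.0044167)^−180) = $685.53.
Offer Y: at 6.00% the monthly rate is 0.0050000, so the payment is 85,000 × 0.0050000 / (1 − 1.0050000^−180) = $717.28.
Over 127 months: Offer X costs 127 × $685.53 + $1,400.00 = $88,462.31; Offer Y costs 127 × $717.28 + $1,900.00 = $92,994.56.
Offer X is cheaper by $92,994.56 − $88,462.31 = $4,532.25.

Offer X by $4,530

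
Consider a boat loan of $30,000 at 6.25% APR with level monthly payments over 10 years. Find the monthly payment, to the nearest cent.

$336.84

At 6.25% the monthly rate is 0.0052083, so the payment is 30,000 × 0.0052083 / (1 − 1.0052083^−120) = $336.84.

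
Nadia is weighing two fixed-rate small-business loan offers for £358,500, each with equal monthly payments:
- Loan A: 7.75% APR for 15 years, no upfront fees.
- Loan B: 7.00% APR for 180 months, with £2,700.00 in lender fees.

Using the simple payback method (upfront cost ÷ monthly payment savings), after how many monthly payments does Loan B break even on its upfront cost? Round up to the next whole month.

Loan A: monthly rate = 7.75%/12 = 0.0064583; payment = 358,500 × 0.0064583 / (1 − (1+0.0064583)^−180) = £3,374.47.
Loan B: monthly rate = 7%/12 = 0.0058333; payment = 358,500 × 0.0058333 / (1 − (1+0.0058333)^−180) = £3,222.30.
Monthly savings = £3,374.47 − £3,222.30 = £152.17.
Break-even = £2,700.00 / £152.17 = 17.74 → 18 months.

18 months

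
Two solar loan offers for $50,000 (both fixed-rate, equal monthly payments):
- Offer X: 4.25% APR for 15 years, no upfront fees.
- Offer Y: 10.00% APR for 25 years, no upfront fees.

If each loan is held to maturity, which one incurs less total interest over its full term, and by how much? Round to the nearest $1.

Offer X: at 4.25% the monthly rate is 0.0035417, so the payment is 50,000 × 0.0035417 / (1 − 1.0035417^−180) = $376.14.
Total interest on Offer X = 180 × $376.14 − $50,000 = $17,705.20.
Offer Y: monthly rate = 10%/12 = 0.0083333; payment = 50,000 × 0.0083333 / (1 − (1+0.0083333)^−300) = $454.35.
Total interest on Offer Y = 300 × $454.35 − $50,000 = $86,305.00.
Offer X is lower by $68,599.80.

Offer X by $68,600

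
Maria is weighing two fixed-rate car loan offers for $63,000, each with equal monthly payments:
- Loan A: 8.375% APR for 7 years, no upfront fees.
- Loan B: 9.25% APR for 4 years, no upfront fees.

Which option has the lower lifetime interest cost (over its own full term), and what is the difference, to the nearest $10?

Loan B by $7,860

Loan A: monthly rate = 8.375%/12 = 0.0069792; payment = 63,000 × 0.0069792 / (1 − (1+0.0069792)^−84) = $993.74.
Total interest on Loan A = 84 × $993.74 − $63,000 = $20,474.16.
Loan B: at 9.25% the monthly rate is 0.0077083, so the payment is 63,000 × 0.0077083 / (1 − 1.0077083^−48) = $1,575.25.
Total interest on Loan B = 48 × $1,575.25 − $63,000 = $12,612.00.
Loan B is lower by $7,862.16.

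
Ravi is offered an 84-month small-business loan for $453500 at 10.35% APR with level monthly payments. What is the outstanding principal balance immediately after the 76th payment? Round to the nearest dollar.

With monthly rate i = 10.35%/12 = 0.0086250, the balance after k of n payments is P · [(1+i)^n − (1+i)^k] / [(1+i)^n − 1].
(1+0.0086250)^84 = 2.05729794 and (1+0.0086250)^76 = 1.92069924, so the balance is 453,500 × (2.05729794 − 1.92069924) / (2.05729794 − 1) = $58,590.40.

$58,590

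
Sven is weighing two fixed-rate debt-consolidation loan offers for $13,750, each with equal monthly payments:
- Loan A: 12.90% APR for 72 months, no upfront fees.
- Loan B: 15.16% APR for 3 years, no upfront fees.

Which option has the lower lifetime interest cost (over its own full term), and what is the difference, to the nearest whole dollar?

Loan A: monthly rate = 12.9%/12 = 0.0107500; payment = 13,750 × 0.0107500 / (1 − (1+0.0107500)^−72) = $275.29.
Total interest on Loan A = 72 × $275.29 − $13,750 = $6,070.88.
Loan B: at 15.16% the monthly rate is 0.0126333, so the payment is 13,750 × 0.0126333 / (1 − 1.0126333^−36) = $477.73.
Total interest on Loan B = 36 × $477.73 − $13,750 = $3,448.28.
Loan B is lower by $2,622.60.

Loan B by $2,623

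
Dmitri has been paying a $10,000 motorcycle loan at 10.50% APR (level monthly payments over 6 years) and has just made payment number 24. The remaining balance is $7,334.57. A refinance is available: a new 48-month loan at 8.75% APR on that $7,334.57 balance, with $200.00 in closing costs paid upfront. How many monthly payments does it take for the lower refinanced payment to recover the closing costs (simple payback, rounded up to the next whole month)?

Current payment = 10,000 × 10.5%/12 / (1 − (1+0.0087500)^−72) = $187.79.
Refinanced payment = 7,334.57 × 0.0072917 / (1 − (1+0.0072917)^−48) = $181.65.
Monthly savings = $187.79 − $181.65 = $6.14.
Break-even = $200.00 / $6.14 = 32.57 → 33 months.

33 months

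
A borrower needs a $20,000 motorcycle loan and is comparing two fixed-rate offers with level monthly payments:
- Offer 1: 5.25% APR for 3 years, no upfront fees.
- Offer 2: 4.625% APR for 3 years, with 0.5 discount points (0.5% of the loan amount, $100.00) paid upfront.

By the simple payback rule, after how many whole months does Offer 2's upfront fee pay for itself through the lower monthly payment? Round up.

Offer 1: monthly rate = 5.25%/12 = 0.0043750; payment = 20,000 × 0.0043750 / (1 − (1+0.0043750)^−36) = $601.67.
Offer 2: at 4.625% the monthly rate is 0.0038542, so the payment is 20,000 × 0.0038542 / (1 − 1.0038542^−36) = $596.06.
Monthly savings = $601.67 − $596.06 = $5.61.
Break-even = $100.00 / $5.61 = 17.83 → 18 months.

18 months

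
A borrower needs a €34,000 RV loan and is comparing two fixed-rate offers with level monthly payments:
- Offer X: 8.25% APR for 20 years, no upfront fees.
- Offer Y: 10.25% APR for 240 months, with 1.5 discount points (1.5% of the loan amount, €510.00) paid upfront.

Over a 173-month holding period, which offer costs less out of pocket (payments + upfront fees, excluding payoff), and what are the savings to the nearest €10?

Offer X: monthly rate = 8.25%/12 = 0.0068750; payment = 34,000 × 0.0068750 / (1 − (1+0.0068750)^−240) = €289.70.
Offer Y: at 10.25% the monthly rate is 0.0085417, so the payment is 34,000 × 0.0085417 / (1 − 1.0085417^−240) = €333.76.
Over 173 months: Offer X costs 173 × €289.70 = €50,118.10; Offer Y costs 173 × €333.76 + €510.00 = €58,250.48.
Offer X is cheaper by €58,250.48 − €50,118.10 = €8,132.38.

Offer X by €8,130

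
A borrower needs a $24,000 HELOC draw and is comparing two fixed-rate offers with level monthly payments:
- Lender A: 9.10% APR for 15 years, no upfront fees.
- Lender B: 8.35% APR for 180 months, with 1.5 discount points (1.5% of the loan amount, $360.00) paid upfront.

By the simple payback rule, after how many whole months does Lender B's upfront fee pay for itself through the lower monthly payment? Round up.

34 months

Lender A: monthly rate = 9.1%/12 = 0.0075833; payment = 24,000 × 0.0075833 / (1 − (1+0.0075833)^−180) = $244.85.
Lender B: at 8.35% the monthly rate is 0.0069583, so the payment is 24,000 × 0.0069583 / (1 − 1.0069583^−180) = $234.23.
Monthly savings = $244.85 − $234.23 = $10.62.
Break-even = $360.00 / $10.62 = 33.90 → 34 months.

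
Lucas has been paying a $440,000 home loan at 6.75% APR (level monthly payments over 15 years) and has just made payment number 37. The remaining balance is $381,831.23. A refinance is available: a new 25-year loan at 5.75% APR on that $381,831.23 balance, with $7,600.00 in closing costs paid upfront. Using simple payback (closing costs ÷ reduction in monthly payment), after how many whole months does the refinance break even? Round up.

6 months

Current payment = 440,000 × 6.75%/12 / (1 − (1+0.0056250)^−180) = $3,893.60.
Refinanced payment = 381,831.23 × 0.0047917 / (1 − (1+0.0047917)^−300) = $2,402.12.
Monthly savings = $3,893.60 − $2,402.12 = $1,491.48.
Break-even = $7,600.00 / $1,491.48 = 5.10 → 6 months.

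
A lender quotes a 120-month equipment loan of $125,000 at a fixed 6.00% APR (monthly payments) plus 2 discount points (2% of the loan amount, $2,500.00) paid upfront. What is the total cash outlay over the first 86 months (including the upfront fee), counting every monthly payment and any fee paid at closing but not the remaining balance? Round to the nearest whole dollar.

At 6.00% the monthly rate is 0.0050000, so the payment is 125,000 × 0.0050000 / (1 − 1.0050000^−120) = $1,387.76.
Total outlay = 86 × $1,387.76 + $2,500.00 = $121,847.36.

$121,847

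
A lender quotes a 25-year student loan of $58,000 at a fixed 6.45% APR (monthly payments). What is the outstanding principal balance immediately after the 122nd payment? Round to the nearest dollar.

With monthly rate i = 6.45%/12 = 0.0053750, the balance after k of n payments is P · [(1+i)^n − (1+i)^k] / [(1+i)^n − 1].
(1+0.0053750)^300 = 4.99372374 and (1+0.0053750)^122 = 1.92320672, so the balance is 58,000 × (4.99372374 − 1.92320672) / (4.99372374 − 1) = $44,592.47.

$44,592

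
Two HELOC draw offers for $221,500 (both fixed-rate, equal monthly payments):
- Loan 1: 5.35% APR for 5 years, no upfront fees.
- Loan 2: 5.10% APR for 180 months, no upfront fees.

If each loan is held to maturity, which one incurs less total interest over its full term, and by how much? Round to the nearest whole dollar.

Loan 1: monthly rate = 5.35%/12 = 0.0044583; payment = 221,500 × 0.0044583 / (1 − (1+0.0044583)^−60) = $4,215.59.
Total interest on Loan 1 = 60 × $4,215.59 − $221,500 = $31,435.40.
Loan 2: at 5.10% the monthly rate is 0.0042500, so the payment is 221,500 × 0.0042500 / (1 − 1.0042500^−180) = $1,763.17.
Total interest on Loan 2 = 180 × $1,763.17 − $221,500 = $95,870.60.
Loan 1 is lower by $64,435.20.

Loan 1 by $64,435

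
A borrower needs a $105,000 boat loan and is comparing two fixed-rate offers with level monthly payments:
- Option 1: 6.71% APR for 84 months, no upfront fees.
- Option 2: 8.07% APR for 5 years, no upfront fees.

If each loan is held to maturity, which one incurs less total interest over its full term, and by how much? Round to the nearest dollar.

Option 2 by $3,918

Option 1: at 6.71% the monthly rate is 0.0055917, so the payment is 105,000 × 0.0055917 / (1 − 1.0055917^−84) = $1,569.89.
Total interest on Option 1 = 84 × $1,569.89 − $105,000 = $26,870.76.
Option 2: at 8.07% the monthly rate is 0.0067250, so the payment is 105,000 × 0.0067250 / (1 − 1.0067250^−60) = $2,132.54.
Total interest on Option 2 = 60 × $2,132.54 − $105,000 = $22,952.40.
Option 2 is lower by $3,918.36.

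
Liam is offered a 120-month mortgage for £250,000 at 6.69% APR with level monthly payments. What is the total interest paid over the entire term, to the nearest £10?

Monthly rate = 6.69%/12 = 0.0055750; payment = 250,000 × 0.0055750 / (1 − (1+0.0055750)^−120) = £2,862.93.
Total paid = 120 × £2,862.93 = £343,551.60; interest = £343,551.60 − £250,000 = £93,551.60.

£93,550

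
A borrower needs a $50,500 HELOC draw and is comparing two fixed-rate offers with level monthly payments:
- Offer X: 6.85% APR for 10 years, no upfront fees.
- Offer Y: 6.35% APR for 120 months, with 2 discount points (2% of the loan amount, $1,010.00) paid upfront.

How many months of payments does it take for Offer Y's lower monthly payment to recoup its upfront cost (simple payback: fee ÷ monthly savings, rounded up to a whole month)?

Offer X: monthly rate = 6.85%/12 = 0.0057083; payment = 50,500 × 0.0057083 / (1 − (1+0.0057083)^−120) = $582.45.
Offer Y: at 6.35% the monthly rate is 0.0052917, so the payment is 50,500 × 0.0052917 / (1 − 1.0052917^−120) = $569.57.
Monthly savings = $582.45 − $569.57 = $12.88.
Break-even = $1,010.00 / $12.88 = 78.42 → 79 months.

79 months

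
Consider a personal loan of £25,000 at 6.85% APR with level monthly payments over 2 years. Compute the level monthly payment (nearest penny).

£1,117.62

Monthly rate = 6.85%/12 = 0.0057083; payment = 25,000 × 0.0057083 / (1 − (1+0.0057083)^−24) = £1,117.62.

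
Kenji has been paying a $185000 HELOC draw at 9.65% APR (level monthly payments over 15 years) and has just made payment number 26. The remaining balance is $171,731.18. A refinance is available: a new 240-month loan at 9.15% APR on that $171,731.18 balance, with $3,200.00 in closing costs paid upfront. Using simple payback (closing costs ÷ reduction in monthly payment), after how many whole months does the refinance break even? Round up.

9 months

Current payment = 185,000 × 9.65%/12 / (1 − (1+0.0080417)^−180) = $1,948.60.
Refinanced payment = 171,731.18 × 0.0076250 / (1 − (1+0.0076250)^−240) = $1,561.72.
Monthly savings = $1,948.60 − $1,561.72 = $386.88.
Break-even = $3,200.00 / $386.88 = 8.27 → 9 months.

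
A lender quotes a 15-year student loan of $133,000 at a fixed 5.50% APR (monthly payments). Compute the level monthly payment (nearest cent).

$1,086.72

At 5.50% the monthly rate is 0.0045833, so the payment is 133,000 × 0.0045833 / (1 − 1.0045833^−180) = $1,086.72.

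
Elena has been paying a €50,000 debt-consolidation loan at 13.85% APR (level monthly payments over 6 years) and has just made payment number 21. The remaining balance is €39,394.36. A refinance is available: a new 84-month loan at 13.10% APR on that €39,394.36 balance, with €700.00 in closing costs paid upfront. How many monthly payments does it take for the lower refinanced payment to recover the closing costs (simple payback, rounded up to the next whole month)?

3 months

Current payment = 50,000 × 13.85%/12 / (1 − (1+0.0115417)^−72) = €1,026.28.
Refinanced payment = 39,394.36 × 0.0109167 / (1 − (1+0.0109167)^−84) = €718.80.
Monthly savings = €1,026.28 − €718.80 = €307.48.
Break-even = €700.00 / €307.48 = 2.28 → 3 months.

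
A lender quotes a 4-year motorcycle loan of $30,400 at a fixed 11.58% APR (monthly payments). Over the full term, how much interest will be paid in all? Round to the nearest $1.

$7,726

At 11.58% the monthly rate is 0.0096500, so the payment is 30,400 × 0.0096500 / (1 − 1.0096500^−48) = $794.29.
Total paid = 48 × $794.29 = $38,125.92; interest = $38,125.92 − $30,400 = $7,725.92.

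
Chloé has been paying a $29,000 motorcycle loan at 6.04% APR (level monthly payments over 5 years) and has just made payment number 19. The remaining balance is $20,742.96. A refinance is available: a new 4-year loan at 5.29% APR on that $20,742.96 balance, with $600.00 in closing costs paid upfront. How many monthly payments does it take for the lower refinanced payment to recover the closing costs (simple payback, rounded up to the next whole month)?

Current payment = 29,000 × 6.04%/12 / (1 − (1+0.0050333)^−60) = $561.19.
Refinanced payment = 20,742.96 × 0.0044083 / (1 − (1+0.0044083)^−48) = $480.43.
Monthly savings = $561.19 − $480.43 = $80.76.
Break-even = $600.00 / $80.76 = 7.43 → 8 months.

8 months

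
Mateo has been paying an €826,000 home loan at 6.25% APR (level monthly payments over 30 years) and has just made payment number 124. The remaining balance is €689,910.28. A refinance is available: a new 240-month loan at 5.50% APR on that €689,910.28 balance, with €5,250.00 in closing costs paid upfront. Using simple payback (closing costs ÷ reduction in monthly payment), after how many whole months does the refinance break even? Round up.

16 months

Current payment = 826,000 × 6.25%/12 / (1 − (1+0.0052083)^−360) = €5,085.82.
Refinanced payment = 689,910.28 × 0.0045833 / (1 − (1+0.0045833)^−240) = €4,745.81.
Monthly savings = €5,085.82 − €4,745.81 = €340.01.
Break-even = €5,250.00 / €340.01 = 15.44 → 16 months.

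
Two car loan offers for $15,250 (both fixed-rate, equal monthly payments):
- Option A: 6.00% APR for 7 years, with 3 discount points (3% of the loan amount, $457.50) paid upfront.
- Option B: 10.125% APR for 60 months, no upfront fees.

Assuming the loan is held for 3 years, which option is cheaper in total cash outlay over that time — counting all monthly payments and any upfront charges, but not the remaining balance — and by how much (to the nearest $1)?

Option A by $3,221

Option A: at 6.00% the monthly rate is 0.0050000, so the payment is 15,250 × 0.0050000 / (1 − 1.0050000^−84) = $222.78.
Option B: at 10.125% the monthly rate is 0.0084375, so the payment is 15,250 × 0.0084375 / (1 − 1.0084375^−60) = $324.96.
Over 36 months: Option A costs 36 × $222.78 + $457.50 = $8,477.58; Option B costs 36 × $324.96 = $11,698.56.
Option A is cheaper by $11,698.56 − $8,477.58 = $3,220.98.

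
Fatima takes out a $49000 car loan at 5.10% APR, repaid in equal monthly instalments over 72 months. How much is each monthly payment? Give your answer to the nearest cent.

Monthly rate = 5.1%/12 = 0.0042500; payment = 49,000 × 0.0042500 / (1 − (1+0.0042500)^−72) = $791.42.

$791.42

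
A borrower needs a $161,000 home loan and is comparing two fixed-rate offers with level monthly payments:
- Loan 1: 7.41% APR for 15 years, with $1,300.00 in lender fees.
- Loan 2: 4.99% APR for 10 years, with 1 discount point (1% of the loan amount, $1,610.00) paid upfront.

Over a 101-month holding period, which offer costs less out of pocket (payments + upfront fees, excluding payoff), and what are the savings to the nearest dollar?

Loan 1 by $22,793

Loan 1: monthly rate = 7.41%/12 = 0.0061750; payment = 161,000 × 0.0061750 / (1 − (1+0.0061750)^−180) = $1,484.27.
Loan 2: monthly rate = 4.99%/12 = 0.0041583; payment = 161,000 × 0.0041583 / (1 − (1+0.0041583)^−120) = $1,706.87.
Over 101 months: Loan 1 costs 101 × $1,484.27 + $1,300.00 = $151,211.27; Loan 2 costs 101 × $1,706.87 + $1,610.00 = $174,003.87.
Loan 1 is cheaper by $174,003.87 − $151,211.27 = $22,792.60.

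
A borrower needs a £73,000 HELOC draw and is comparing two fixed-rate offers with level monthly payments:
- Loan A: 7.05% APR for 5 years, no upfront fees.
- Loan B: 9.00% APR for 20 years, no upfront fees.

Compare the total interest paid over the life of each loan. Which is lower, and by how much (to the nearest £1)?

Loan A by £70,799

Loan A: at 7.05% the monthly rate is 0.0058750, so the payment is 73,000 × 0.0058750 / (1 − 1.0058750^−60) = £1,447.21.
Total interest on Loan A = 60 × £1,447.21 − £73,000 = £13,832.60.
Loan B: monthly rate = 9%/12 = 0.0075000; payment = 73,000 × 0.0075000 / (1 − (1+0.0075000)^−240) = £656.80.
Total interest on Loan B = 240 × £656.80 − £73,000 = £84,632.00.
Loan A is lower by £70,799.40.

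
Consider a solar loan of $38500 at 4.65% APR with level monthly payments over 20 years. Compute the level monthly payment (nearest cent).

$246.70

Monthly rate = 4.65%/12 = 0.0038750; payment = 38,500 × 0.0038750 / (1 − (1+0.0038750)^−240) = $246.70.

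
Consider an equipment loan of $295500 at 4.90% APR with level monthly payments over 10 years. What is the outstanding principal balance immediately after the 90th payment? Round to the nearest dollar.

$87,920

With monthly rate i = 4.9%/12 = 0.0040833, the balance after k of n payments is P · [(1+i)^n − (1+i)^k] / [(1+i)^n − 1].
(1+0.0040833)^120 = 1.63068847 and (1+0.0040833)^90 = 1.44303960, so the balance is 295,500 × (1.63068847 − 1.44303960) / (1.63068847 − 1) = $87,920.17.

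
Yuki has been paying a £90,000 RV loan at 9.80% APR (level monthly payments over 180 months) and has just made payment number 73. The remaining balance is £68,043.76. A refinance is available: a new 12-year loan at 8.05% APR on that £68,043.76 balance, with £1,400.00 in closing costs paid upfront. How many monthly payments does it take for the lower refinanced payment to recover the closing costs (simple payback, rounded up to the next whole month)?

Current payment = 90,000 × 9.8%/12 / (1 − (1+0.0081667)^−180) = £956.16.
Refinanced payment = 68,043.76 × 0.0067083 / (1 − (1+0.0067083)^−144) = £738.41.
Monthly savings = £956.16 − £738.41 = £217.75.
Break-even = £1,400.00 / £217.75 = 6.43 → 7 months.

7 months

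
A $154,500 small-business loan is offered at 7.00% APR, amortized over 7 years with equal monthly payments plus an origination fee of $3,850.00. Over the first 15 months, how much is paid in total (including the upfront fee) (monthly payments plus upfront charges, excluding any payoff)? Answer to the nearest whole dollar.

At 7.00% the monthly rate is 0.0058333, so the payment is 154,500 × 0.0058333 / (1 − 1.0058333^−84) = $2,331.82.
Total outlay = 15 × $2,331.82 + $3,850.00 = $38,827.30.

$38,827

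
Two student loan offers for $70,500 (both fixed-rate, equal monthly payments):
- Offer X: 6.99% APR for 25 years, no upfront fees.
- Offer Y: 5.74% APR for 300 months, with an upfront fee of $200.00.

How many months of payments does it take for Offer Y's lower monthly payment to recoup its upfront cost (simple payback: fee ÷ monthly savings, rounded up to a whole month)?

4 months

Offer X: monthly rate = 6.99%/12 = 0.0058250; payment = 70,500 × 0.0058250 / (1 − (1+0.0058250)^−300) = $497.83.
Offer Y: at 5.74% the monthly rate is 0.0047833, so the payment is 70,500 × 0.0047833 / (1 − 1.0047833^−300) = $443.09.
Monthly savings = $497.83 − $443.09 = $54.74.
Break-even = $200.00 / $54.74 = 3.65 → 4 months.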